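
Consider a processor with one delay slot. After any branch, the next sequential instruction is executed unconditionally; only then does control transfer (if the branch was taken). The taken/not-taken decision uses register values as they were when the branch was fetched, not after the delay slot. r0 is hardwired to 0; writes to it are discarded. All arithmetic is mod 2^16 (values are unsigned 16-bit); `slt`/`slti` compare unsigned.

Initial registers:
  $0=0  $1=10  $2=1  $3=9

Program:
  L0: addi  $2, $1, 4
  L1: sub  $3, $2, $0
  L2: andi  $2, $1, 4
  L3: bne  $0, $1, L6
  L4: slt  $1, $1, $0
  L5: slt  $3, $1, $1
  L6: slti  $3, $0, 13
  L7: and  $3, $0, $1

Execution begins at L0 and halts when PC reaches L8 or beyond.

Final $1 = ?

0

PC=0  addi  $2, $1, 4        | $0=0 $1=10 $2=14 $3=9
PC=1  sub  $3, $2, $0        | $0=0 $1=10 $2=14 $3=14
PC=2  andi  $2, $1, 4        | $0=0 $1=10 $2=0 $3=14
PC=3  bne  $0, $1, L6        | $0=0 $1=10 $2=0 $3=14  [TAKEN]
PC=4  slt  $1, $1, $0        | $0=0 $1=0 $2=0 $3=14
PC=6  slti  $3, $0, 13       | $0=0 $1=0 $2=0 $3=1
PC=7  and  $3, $0, $1        | $0=0 $1=0 $2=0 $3=0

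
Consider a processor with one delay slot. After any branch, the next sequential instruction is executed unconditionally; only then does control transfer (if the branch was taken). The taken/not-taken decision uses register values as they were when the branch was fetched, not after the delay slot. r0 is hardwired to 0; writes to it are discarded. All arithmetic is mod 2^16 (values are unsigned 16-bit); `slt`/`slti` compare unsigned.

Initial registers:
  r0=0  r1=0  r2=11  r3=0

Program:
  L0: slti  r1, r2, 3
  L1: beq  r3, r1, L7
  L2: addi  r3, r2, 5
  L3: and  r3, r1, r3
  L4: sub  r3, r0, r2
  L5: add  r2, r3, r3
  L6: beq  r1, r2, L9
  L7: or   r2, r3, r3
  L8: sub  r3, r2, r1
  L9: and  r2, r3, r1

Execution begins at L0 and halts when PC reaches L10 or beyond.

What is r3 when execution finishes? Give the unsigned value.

PC=0  slti  r1, r2, 3        | r0=0 r1=0 r2=11 r3=0
PC=1  beq  r3, r1, L7        | r0=0 r1=0 r2=11 r3=0  [TAKEN]
PC=2  addi  r3, r2, 5        | r0=0 r1=0 r2=11 r3=16
PC=7  or   r2, r3, r3        | r0=0 r1=0 r2=16 r3=16
PC=8  sub  r3, r2, r1        | r0=0 r1=0 r2=16 r3=16
PC=9  and  r2, r3, r1        | r0=0 r1=0 r2=0 r3=16

16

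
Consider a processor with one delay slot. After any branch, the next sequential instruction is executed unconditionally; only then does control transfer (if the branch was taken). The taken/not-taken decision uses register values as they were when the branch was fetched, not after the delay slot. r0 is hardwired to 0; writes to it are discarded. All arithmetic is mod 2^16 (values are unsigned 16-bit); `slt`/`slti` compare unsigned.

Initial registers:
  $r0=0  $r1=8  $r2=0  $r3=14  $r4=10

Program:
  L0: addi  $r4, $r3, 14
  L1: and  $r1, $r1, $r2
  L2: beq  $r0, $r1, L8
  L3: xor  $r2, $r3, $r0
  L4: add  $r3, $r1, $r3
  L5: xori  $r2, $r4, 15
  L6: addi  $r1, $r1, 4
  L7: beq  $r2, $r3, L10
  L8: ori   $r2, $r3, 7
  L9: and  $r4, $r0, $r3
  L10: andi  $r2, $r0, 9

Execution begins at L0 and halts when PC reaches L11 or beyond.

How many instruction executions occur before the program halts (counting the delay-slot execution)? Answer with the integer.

7

  step pc=0: addi  $r4, $r3, 14  regs=(0,8,0,14,28)
  step pc=1: and  $r1, $r1, $r2  regs=(0,0,0,14,28)
  step pc=2: beq  $r0, $r1, L8  cond=T  regs=(0,0,0,14,28)
  step pc=3: xor  $r2, $r3, $r0  regs=(0,0,14,14,28)
  step pc=8: ori   $r2, $r3, 7  regs=(0,0,15,14,28)
  step pc=9: and  $r4, $r0, $r3  regs=(0,0,15,14,0)
  step pc=10: andi  $r2, $r0, 9  regs=(0,0,0,14,0)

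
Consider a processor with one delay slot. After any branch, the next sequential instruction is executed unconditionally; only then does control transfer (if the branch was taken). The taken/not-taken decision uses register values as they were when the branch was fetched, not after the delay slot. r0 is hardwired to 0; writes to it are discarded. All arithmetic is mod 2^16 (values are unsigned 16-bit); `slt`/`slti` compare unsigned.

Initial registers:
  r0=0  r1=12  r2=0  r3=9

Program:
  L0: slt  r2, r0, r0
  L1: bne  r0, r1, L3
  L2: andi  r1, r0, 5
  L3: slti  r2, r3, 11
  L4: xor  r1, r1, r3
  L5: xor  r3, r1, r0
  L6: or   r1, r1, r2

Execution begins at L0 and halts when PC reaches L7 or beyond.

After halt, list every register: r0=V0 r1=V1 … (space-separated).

r0=0 r1=9 r2=1 r3=9

#0 slt  r2, r0, r0 ; 0/12/0/9
#1 bne  r0, r1, L3 ; 0/12/0/9 ; →target
#2 andi  r1, r0, 5 ; 0/0/0/9
#3 slti  r2, r3, 11 ; 0/0/1/9
#4 xor  r1, r1, r3 ; 0/9/1/9
#5 xor  r3, r1, r0 ; 0/9/1/9
#6 or   r1, r1, r2 ; 0/9/1/9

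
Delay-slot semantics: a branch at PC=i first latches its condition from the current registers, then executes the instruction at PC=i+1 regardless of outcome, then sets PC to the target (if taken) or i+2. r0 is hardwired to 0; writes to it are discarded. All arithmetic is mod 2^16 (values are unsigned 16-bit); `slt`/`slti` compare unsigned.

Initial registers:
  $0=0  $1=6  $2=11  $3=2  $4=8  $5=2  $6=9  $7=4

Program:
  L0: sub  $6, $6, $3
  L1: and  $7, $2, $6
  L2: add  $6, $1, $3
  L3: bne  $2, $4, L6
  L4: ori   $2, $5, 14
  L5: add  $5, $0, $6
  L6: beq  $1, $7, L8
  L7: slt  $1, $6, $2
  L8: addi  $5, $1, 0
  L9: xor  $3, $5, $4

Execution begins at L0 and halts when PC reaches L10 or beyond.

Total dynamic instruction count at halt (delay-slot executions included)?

[0] sub  $6, $6, $3  →  {$0:0, $1:6, $2:11, $3:2, $4:8, $5:2, $6:7, $7:4}
[1] and  $7, $2, $6  →  {$0:0, $1:6, $2:11, $3:2, $4:8, $5:2, $6:7, $7:3}
[2] add  $6, $1, $3  →  {$0:0, $1:6, $2:11, $3:2, $4:8, $5:2, $6:8, $7:3}
[3] bne  $2, $4, L6  →  {$0:0, $1:6, $2:11, $3:2, $4:8, $5:2, $6:8, $7:3}  ⟨branch taken⟩
[4] ori   $2, $5, 14  →  {$0:0, $1:6, $2:14, $3:2, $4:8, $5:2, $6:8, $7:3}
[6] beq  $1, $7, L8  →  {$0:0, $1:6, $2:14, $3:2, $4:8, $5:2, $6:8, $7:3}  ⟨branch fallthrough⟩
[7] slt  $1, $6, $2  →  {$0:0, $1:1, $2:14, $3:2, $4:8, $5:2, $6:8, $7:3}
[8] addi  $5, $1, 0  →  {$0:0, $1:1, $2:14, $3:2, $4:8, $5:1, $6:8, $7:3}
[9] xor  $3, $5, $4  →  {$0:0, $1:1, $2:14, $3:9, $4:8, $5:1, $6:8, $7:3}

9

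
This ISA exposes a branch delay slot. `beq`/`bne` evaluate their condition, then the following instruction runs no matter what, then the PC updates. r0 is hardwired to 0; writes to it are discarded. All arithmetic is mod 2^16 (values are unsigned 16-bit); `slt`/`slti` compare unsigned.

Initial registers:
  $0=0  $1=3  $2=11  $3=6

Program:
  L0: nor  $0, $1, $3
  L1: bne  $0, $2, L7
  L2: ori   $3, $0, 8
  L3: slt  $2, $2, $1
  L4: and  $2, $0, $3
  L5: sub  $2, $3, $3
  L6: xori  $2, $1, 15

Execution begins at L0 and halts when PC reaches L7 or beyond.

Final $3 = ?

8

  step pc=0: nor  $0, $1, $3  regs=(0,3,11,6)
  step pc=1: bne  $0, $2, L7  cond=T  regs=(0,3,11,6)
  step pc=2: ori   $3, $0, 8  regs=(0,3,11,8)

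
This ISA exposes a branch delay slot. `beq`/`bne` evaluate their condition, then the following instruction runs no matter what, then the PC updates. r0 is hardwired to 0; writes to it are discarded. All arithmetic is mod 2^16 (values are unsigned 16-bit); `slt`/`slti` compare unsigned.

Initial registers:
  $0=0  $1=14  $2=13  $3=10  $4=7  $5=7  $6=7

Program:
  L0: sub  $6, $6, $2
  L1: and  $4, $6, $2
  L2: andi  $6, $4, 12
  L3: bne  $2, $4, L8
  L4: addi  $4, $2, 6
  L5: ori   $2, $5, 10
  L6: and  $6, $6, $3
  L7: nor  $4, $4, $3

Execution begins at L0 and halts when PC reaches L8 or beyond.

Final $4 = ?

PC=0  sub  $6, $6, $2        | $0=0 $1=14 $2=13 $3=10 $4=7 $5=7 $6=65530
PC=1  and  $4, $6, $2        | $0=0 $1=14 $2=13 $3=10 $4=8 $5=7 $6=65530
PC=2  andi  $6, $4, 12       | $0=0 $1=14 $2=13 $3=10 $4=8 $5=7 $6=8
PC=3  bne  $2, $4, L8        | $0=0 $1=14 $2=13 $3=10 $4=8 $5=7 $6=8  [TAKEN]
PC=4  addi  $4, $2, 6        | $0=0 $1=14 $2=13 $3=10 $4=19 $5=7 $6=8

19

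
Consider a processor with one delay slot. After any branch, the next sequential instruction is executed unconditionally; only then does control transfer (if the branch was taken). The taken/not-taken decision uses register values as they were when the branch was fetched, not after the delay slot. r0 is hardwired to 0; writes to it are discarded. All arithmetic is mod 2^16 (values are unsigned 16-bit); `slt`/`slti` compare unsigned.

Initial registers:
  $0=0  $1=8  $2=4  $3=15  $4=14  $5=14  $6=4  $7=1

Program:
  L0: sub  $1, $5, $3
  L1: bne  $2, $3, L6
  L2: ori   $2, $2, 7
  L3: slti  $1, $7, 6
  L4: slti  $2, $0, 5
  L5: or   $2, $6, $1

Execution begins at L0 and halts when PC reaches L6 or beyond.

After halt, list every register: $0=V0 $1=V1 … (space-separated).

$0=0 $1=65535 $2=7 $3=15 $4=14 $5=14 $6=4 $7=1

[0] sub  $1, $5, $3  →  {$0:0, $1:65535, $2:4, $3:15, $4:14, $5:14, $6:4, $7:1}
[1] bne  $2, $3, L6  →  {$0:0, $1:65535, $2:4, $3:15, $4:14, $5:14, $6:4, $7:1}  ⟨branch taken⟩
[2] ori   $2, $2, 7  →  {$0:0, $1:65535, $2:7, $3:15, $4:14, $5:14, $6:4, $7:1}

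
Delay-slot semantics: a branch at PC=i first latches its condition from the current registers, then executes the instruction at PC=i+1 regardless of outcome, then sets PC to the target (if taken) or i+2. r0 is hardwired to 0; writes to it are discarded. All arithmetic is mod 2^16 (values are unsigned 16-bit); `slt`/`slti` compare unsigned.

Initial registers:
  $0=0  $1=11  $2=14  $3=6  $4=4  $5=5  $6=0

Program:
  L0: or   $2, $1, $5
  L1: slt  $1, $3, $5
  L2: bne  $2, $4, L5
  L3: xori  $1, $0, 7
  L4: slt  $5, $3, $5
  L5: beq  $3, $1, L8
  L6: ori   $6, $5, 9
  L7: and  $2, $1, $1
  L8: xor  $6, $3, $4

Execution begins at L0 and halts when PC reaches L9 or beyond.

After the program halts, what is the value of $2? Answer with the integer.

7

  step pc=0: or   $2, $1, $5  regs=(0,11,15,6,4,5,0)
  step pc=1: slt  $1, $3, $5  regs=(0,0,15,6,4,5,0)
  step pc=2: bne  $2, $4, L5  cond=T  regs=(0,0,15,6,4,5,0)
  step pc=3: xori  $1, $0, 7  regs=(0,7,15,6,4,5,0)
  step pc=5: beq  $3, $1, L8  cond=F  regs=(0,7,15,6,4,5,0)
  step pc=6: ori   $6, $5, 9  regs=(0,7,15,6,4,5,13)
  step pc=7: and  $2, $1, $1  regs=(0,7,7,6,4,5,13)
  step pc=8: xor  $6, $3, $4  regs=(0,7,7,6,4,5,2)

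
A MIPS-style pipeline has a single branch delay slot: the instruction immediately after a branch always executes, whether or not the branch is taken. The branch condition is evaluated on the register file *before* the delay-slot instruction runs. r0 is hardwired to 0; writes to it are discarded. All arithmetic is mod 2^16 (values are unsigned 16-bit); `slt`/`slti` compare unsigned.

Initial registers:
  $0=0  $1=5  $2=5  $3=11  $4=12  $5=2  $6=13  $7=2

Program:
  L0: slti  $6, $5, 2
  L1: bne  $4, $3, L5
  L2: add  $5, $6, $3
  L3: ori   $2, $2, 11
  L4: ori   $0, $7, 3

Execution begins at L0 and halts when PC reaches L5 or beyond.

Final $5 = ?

11

#0 slti  $6, $5, 2 ; 0/5/5/11/12/2/0/2
#1 bne  $4, $3, L5 ; 0/5/5/11/12/2/0/2 ; →target
#2 add  $5, $6, $3 ; 0/5/5/11/12/11/0/2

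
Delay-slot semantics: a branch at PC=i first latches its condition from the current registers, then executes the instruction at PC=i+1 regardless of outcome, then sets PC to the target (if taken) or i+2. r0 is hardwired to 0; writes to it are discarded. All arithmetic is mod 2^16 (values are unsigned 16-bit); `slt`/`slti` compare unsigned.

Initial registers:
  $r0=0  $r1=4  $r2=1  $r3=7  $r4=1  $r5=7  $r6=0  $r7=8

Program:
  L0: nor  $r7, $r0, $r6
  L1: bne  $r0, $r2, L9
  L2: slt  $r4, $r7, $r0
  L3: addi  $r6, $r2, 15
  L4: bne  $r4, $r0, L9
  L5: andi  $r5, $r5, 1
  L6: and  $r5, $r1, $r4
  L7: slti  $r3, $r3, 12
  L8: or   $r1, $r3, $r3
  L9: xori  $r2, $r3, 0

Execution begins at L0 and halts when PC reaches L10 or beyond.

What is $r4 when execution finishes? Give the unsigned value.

0

#0 nor  $r7, $r0, $r6 ; 0/4/1/7/1/7/0/65535
#1 bne  $r0, $r2, L9 ; 0/4/1/7/1/7/0/65535 ; →target
#2 slt  $r4, $r7, $r0 ; 0/4/1/7/0/7/0/65535
#9 xori  $r2, $r3, 0 ; 0/4/7/7/0/7/0/65535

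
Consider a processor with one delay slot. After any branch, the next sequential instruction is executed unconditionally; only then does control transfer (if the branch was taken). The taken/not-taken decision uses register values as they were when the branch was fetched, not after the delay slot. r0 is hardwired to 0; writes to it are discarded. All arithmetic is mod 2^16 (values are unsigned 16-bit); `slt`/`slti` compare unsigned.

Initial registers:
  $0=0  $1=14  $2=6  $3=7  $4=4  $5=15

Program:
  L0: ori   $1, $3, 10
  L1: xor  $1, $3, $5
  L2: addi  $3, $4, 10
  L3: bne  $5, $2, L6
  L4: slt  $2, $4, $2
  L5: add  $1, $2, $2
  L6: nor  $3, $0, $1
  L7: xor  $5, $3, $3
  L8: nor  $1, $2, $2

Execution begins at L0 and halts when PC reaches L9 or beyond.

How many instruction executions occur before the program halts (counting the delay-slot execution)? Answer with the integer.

PC=0  ori   $1, $3, 10       | $0=0 $1=15 $2=6 $3=7 $4=4 $5=15
PC=1  xor  $1, $3, $5        | $0=0 $1=8 $2=6 $3=7 $4=4 $5=15
PC=2  addi  $3, $4, 10       | $0=0 $1=8 $2=6 $3=14 $4=4 $5=15
PC=3  bne  $5, $2, L6        | $0=0 $1=8 $2=6 $3=14 $4=4 $5=15  [TAKEN]
PC=4  slt  $2, $4, $2        | $0=0 $1=8 $2=1 $3=14 $4=4 $5=15
PC=6  nor  $3, $0, $1        | $0=0 $1=8 $2=1 $3=65527 $4=4 $5=15
PC=7  xor  $5, $3, $3        | $0=0 $1=8 $2=1 $3=65527 $4=4 $5=0
PC=8  nor  $1, $2, $2        | $0=0 $1=65534 $2=1 $3=65527 $4=4 $5=0

8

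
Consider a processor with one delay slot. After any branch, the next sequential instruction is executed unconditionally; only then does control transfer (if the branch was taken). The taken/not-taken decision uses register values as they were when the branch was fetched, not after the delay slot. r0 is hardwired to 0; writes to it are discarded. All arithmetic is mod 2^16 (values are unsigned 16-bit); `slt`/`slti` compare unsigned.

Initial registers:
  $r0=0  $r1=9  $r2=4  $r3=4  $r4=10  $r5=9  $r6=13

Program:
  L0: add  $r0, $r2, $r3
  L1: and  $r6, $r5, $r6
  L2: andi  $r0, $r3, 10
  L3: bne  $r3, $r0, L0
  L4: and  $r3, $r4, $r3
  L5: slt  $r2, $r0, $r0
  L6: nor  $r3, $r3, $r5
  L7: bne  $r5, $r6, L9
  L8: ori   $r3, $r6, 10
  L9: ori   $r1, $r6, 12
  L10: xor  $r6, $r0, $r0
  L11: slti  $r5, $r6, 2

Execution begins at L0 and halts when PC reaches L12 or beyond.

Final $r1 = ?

13

PC=0  add  $r0, $r2, $r3     | $r0=0 $r1=9 $r2=4 $r3=4 $r4=10 $r5=9 $r6=13
PC=1  and  $r6, $r5, $r6     | $r0=0 $r1=9 $r2=4 $r3=4 $r4=10 $r5=9 $r6=9
PC=2  andi  $r0, $r3, 10     | $r0=0 $r1=9 $r2=4 $r3=4 $r4=10 $r5=9 $r6=9
PC=3  bne  $r3, $r0, L0      | $r0=0 $r1=9 $r2=4 $r3=4 $r4=10 $r5=9 $r6=9  [TAKEN]
PC=4  and  $r3, $r4, $r3     | $r0=0 $r1=9 $r2=4 $r3=0 $r4=10 $r5=9 $r6=9
PC=0  add  $r0, $r2, $r3     | $r0=0 $r1=9 $r2=4 $r3=0 $r4=10 $r5=9 $r6=9
PC=1  and  $r6, $r5, $r6     | $r0=0 $r1=9 $r2=4 $r3=0 $r4=10 $r5=9 $r6=9
PC=2  andi  $r0, $r3, 10     | $r0=0 $r1=9 $r2=4 $r3=0 $r4=10 $r5=9 $r6=9
PC=3  bne  $r3, $r0, L0      | $r0=0 $r1=9 $r2=4 $r3=0 $r4=10 $r5=9 $r6=9  [not taken]
PC=4  and  $r3, $r4, $r3     | $r0=0 $r1=9 $r2=4 $r3=0 $r4=10 $r5=9 $r6=9
PC=5  slt  $r2, $r0, $r0     | $r0=0 $r1=9 $r2=0 $r3=0 $r4=10 $r5=9 $r6=9
PC=6  nor  $r3, $r3, $r5     | $r0=0 $r1=9 $r2=0 $r3=65526 $r4=10 $r5=9 $r6=9
PC=7  bne  $r5, $r6, L9      | $r0=0 $r1=9 $r2=0 $r3=65526 $r4=10 $r5=9 $r6=9  [not taken]
PC=8  ori   $r3, $r6, 10     | $r0=0 $r1=9 $r2=0 $r3=11 $r4=10 $r5=9 $r6=9
PC=9  ori   $r1, $r6, 12     | $r0=0 $r1=13 $r2=0 $r3=11 $r4=10 $r5=9 $r6=9
PC=10 xor  $r6, $r0, $r0     | $r0=0 $r1=13 $r2=0 $r3=11 $r4=10 $r5=9 $r6=0
PC=11 slti  $r5, $r6, 2      | $r0=0 $r1=13 $r2=0 $r3=11 $r4=10 $r5=1 $r6=0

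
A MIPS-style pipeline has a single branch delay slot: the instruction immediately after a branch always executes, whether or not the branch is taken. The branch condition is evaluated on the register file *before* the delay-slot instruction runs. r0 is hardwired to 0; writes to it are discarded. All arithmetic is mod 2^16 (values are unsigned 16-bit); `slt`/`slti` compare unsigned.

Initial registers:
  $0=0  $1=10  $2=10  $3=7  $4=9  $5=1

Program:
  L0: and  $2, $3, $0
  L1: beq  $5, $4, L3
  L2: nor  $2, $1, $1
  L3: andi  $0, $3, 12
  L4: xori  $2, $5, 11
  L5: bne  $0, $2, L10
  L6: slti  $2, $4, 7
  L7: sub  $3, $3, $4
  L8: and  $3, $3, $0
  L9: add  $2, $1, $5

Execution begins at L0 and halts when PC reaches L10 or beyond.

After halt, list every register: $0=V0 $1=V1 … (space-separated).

  step pc=0: and  $2, $3, $0  regs=(0,10,0,7,9,1)
  step pc=1: beq  $5, $4, L3  cond=F  regs=(0,10,0,7,9,1)
  step pc=2: nor  $2, $1, $1  regs=(0,10,65525,7,9,1)
  step pc=3: andi  $0, $3, 12  regs=(0,10,65525,7,9,1)
  step pc=4: xori  $2, $5, 11  regs=(0,10,10,7,9,1)
  step pc=5: bne  $0, $2, L10  cond=T  regs=(0,10,10,7,9,1)
  step pc=6: slti  $2, $4, 7  regs=(0,10,0,7,9,1)

$0=0 $1=10 $2=0 $3=7 $4=9 $5=1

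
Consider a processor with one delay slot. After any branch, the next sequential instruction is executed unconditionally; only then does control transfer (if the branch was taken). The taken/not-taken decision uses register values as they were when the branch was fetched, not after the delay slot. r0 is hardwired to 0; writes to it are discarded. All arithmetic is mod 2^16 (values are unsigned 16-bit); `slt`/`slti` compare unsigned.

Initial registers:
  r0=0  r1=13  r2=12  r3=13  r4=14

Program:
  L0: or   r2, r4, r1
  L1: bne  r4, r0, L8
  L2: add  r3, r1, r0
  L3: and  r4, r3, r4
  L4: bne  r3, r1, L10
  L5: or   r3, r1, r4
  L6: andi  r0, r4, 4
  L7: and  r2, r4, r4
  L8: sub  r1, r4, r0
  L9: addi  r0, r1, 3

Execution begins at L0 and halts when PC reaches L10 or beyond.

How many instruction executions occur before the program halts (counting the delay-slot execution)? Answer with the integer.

5

#0 or   r2, r4, r1 ; 0/13/15/13/14
#1 bne  r4, r0, L8 ; 0/13/15/13/14 ; →target
#2 add  r3, r1, r0 ; 0/13/15/13/14
#8 sub  r1, r4, r0 ; 0/14/15/13/14
#9 addi  r0, r1, 3 ; 0/14/15/13/14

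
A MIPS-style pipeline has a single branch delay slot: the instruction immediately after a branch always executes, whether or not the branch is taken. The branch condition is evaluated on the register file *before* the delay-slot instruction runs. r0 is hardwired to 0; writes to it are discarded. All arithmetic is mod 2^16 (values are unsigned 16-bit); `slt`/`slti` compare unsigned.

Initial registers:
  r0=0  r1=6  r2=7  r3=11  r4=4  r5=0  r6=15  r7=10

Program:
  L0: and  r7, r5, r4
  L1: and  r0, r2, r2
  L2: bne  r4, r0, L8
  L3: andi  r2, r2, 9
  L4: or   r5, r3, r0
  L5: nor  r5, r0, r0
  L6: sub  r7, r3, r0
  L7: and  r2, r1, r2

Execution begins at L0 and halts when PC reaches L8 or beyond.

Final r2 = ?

1

  step pc=0: and  r7, r5, r4  regs=(0,6,7,11,4,0,15,0)
  step pc=1: and  r0, r2, r2  regs=(0,6,7,11,4,0,15,0)
  step pc=2: bne  r4, r0, L8  cond=T  regs=(0,6,7,11,4,0,15,0)
  step pc=3: andi  r2, r2, 9  regs=(0,6,1,11,4,0,15,0)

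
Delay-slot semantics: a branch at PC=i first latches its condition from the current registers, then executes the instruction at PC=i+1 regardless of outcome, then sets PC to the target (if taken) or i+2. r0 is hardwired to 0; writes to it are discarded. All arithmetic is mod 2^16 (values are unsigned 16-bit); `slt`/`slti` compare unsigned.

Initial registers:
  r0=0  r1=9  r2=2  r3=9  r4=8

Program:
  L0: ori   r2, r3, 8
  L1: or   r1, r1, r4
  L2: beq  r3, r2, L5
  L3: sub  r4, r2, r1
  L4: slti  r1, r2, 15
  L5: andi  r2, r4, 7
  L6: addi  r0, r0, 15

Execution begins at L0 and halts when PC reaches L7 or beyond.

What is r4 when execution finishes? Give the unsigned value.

0

[0] ori   r2, r3, 8  →  {r0:0, r1:9, r2:9, r3:9, r4:8}
[1] or   r1, r1, r4  →  {r0:0, r1:9, r2:9, r3:9, r4:8}
[2] beq  r3, r2, L5  →  {r0:0, r1:9, r2:9, r3:9, r4:8}  ⟨branch taken⟩
[3] sub  r4, r2, r1  →  {r0:0, r1:9, r2:9, r3:9, r4:0}
[5] andi  r2, r4, 7  →  {r0:0, r1:9, r2:0, r3:9, r4:0}
[6] addi  r0, r0, 15  →  {r0:0, r1:9, r2:0, r3:9, r4:0}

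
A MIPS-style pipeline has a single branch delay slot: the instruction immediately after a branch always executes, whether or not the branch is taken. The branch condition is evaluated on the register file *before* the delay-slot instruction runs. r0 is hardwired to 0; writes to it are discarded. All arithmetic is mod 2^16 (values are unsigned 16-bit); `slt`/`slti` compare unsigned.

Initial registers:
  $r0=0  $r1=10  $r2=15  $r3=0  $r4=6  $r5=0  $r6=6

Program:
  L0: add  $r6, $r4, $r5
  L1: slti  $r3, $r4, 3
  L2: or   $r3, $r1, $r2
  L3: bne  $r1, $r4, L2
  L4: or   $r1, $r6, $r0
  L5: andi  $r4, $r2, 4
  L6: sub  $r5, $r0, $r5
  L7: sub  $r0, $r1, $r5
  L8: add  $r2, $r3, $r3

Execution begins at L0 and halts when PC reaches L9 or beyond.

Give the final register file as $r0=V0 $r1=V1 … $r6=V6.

PC=0  add  $r6, $r4, $r5     | $r0=0 $r1=10 $r2=15 $r3=0 $r4=6 $r5=0 $r6=6
PC=1  slti  $r3, $r4, 3      | $r0=0 $r1=10 $r2=15 $r3=0 $r4=6 $r5=0 $r6=6
PC=2  or   $r3, $r1, $r2     | $r0=0 $r1=10 $r2=15 $r3=15 $r4=6 $r5=0 $r6=6
PC=3  bne  $r1, $r4, L2      | $r0=0 $r1=10 $r2=15 $r3=15 $r4=6 $r5=0 $r6=6  [TAKEN]
PC=4  or   $r1, $r6, $r0     | $r0=0 $r1=6 $r2=15 $r3=15 $r4=6 $r5=0 $r6=6
PC=2  or   $r3, $r1, $r2     | $r0=0 $r1=6 $r2=15 $r3=15 $r4=6 $r5=0 $r6=6
PC=3  bne  $r1, $r4, L2      | $r0=0 $r1=6 $r2=15 $r3=15 $r4=6 $r5=0 $r6=6  [not taken]
PC=4  or   $r1, $r6, $r0     | $r0=0 $r1=6 $r2=15 $r3=15 $r4=6 $r5=0 $r6=6
PC=5  andi  $r4, $r2, 4      | $r0=0 $r1=6 $r2=15 $r3=15 $r4=4 $r5=0 $r6=6
PC=6  sub  $r5, $r0, $r5     | $r0=0 $r1=6 $r2=15 $r3=15 $r4=4 $r5=0 $r6=6
PC=7  sub  $r0, $r1, $r5     | $r0=0 $r1=6 $r2=15 $r3=15 $r4=4 $r5=0 $r6=6
PC=8  add  $r2, $r3, $r3     | $r0=0 $r1=6 $r2=30 $r3=15 $r4=4 $r5=0 $r6=6

$r0=0 $r1=6 $r2=30 $r3=15 $r4=4 $r5=0 $r6=6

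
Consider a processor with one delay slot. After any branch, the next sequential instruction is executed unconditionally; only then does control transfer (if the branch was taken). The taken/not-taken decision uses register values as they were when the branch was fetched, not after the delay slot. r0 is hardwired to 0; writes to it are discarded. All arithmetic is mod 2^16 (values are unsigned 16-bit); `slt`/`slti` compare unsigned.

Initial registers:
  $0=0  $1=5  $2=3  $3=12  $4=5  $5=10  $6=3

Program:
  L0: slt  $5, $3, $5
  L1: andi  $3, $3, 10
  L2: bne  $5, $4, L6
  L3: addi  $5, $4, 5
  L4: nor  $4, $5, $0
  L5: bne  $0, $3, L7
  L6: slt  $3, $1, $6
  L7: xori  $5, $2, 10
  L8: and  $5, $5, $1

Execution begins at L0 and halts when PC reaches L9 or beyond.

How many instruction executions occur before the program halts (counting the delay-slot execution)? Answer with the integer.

7

[0] slt  $5, $3, $5  →  {$0:0, $1:5, $2:3, $3:12, $4:5, $5:0, $6:3}
[1] andi  $3, $3, 10  →  {$0:0, $1:5, $2:3, $3:8, $4:5, $5:0, $6:3}
[2] bne  $5, $4, L6  →  {$0:0, $1:5, $2:3, $3:8, $4:5, $5:0, $6:3}  ⟨branch taken⟩
[3] addi  $5, $4, 5  →  {$0:0, $1:5, $2:3, $3:8, $4:5, $5:10, $6:3}
[6] slt  $3, $1, $6  →  {$0:0, $1:5, $2:3, $3:0, $4:5, $5:10, $6:3}
[7] xori  $5, $2, 10  →  {$0:0, $1:5, $2:3, $3:0, $4:5, $5:9, $6:3}
[8] and  $5, $5, $1  →  {$0:0, $1:5, $2:3, $3:0, $4:5, $5:1, $6:3}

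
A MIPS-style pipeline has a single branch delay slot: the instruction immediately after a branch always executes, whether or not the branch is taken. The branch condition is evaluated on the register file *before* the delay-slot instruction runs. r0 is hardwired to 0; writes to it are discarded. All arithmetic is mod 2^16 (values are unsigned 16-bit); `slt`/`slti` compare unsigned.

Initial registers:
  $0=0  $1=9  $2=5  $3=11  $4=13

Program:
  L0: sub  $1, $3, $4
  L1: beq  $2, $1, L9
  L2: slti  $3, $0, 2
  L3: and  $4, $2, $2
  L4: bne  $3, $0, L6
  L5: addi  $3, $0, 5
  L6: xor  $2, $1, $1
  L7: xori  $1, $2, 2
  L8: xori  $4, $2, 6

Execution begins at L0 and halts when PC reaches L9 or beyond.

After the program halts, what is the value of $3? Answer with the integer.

5

[0] sub  $1, $3, $4  →  {$0:0, $1:65534, $2:5, $3:11, $4:13}
[1] beq  $2, $1, L9  →  {$0:0, $1:65534, $2:5, $3:11, $4:13}  ⟨branch fallthrough⟩
[2] slti  $3, $0, 2  →  {$0:0, $1:65534, $2:5, $3:1, $4:13}
[3] and  $4, $2, $2  →  {$0:0, $1:65534, $2:5, $3:1, $4:5}
[4] bne  $3, $0, L6  →  {$0:0, $1:65534, $2:5, $3:1, $4:5}  ⟨branch taken⟩
[5] addi  $3, $0, 5  →  {$0:0, $1:65534, $2:5, $3:5, $4:5}
[6] xor  $2, $1, $1  →  {$0:0, $1:65534, $2:0, $3:5, $4:5}
[7] xori  $1, $2, 2  →  {$0:0, $1:2, $2:0, $3:5, $4:5}
[8] xori  $4, $2, 6  →  {$0:0, $1:2, $2:0, $3:5, $4:6}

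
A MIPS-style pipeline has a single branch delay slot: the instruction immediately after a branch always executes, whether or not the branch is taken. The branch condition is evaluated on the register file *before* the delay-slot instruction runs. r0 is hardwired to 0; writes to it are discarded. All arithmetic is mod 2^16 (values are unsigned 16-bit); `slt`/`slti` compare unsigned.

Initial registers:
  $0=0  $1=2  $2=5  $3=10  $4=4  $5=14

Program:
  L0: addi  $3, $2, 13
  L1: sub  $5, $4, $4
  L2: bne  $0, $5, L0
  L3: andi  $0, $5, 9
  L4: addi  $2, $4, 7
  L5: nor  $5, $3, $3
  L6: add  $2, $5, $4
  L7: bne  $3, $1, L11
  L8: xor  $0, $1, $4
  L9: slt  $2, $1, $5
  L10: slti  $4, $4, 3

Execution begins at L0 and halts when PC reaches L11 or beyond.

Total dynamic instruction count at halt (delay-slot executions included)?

[0] addi  $3, $2, 13  →  {$0:0, $1:2, $2:5, $3:18, $4:4, $5:14}
[1] sub  $5, $4, $4  →  {$0:0, $1:2, $2:5, $3:18, $4:4, $5:0}
[2] bne  $0, $5, L0  →  {$0:0, $1:2, $2:5, $3:18, $4:4, $5:0}  ⟨branch fallthrough⟩
[3] andi  $0, $5, 9  →  {$0:0, $1:2, $2:5, $3:18, $4:4, $5:0}
[4] addi  $2, $4, 7  →  {$0:0, $1:2, $2:11, $3:18, $4:4, $5:0}
[5] nor  $5, $3, $3  →  {$0:0, $1:2, $2:11, $3:18, $4:4, $5:65517}
[6] add  $2, $5, $4  →  {$0:0, $1:2, $2:65521, $3:18, $4:4, $5:65517}
[7] bne  $3, $1, L11  →  {$0:0, $1:2, $2:65521, $3:18, $4:4, $5:65517}  ⟨branch taken⟩
[8] xor  $0, $1, $4  →  {$0:0, $1:2, $2:65521, $3:18, $4:4, $5:65517}

9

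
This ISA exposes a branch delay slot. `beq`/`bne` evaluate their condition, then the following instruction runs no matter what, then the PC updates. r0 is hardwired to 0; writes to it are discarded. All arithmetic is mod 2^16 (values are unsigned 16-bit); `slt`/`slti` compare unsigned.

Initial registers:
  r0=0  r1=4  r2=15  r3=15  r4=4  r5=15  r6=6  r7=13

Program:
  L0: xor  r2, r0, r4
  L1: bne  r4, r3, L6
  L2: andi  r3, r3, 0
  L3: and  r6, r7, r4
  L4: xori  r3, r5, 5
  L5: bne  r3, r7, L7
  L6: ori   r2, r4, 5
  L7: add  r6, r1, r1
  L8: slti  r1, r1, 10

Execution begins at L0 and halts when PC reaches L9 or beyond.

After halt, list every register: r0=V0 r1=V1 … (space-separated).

[0] xor  r2, r0, r4  →  {r0:0, r1:4, r2:4, r3:15, r4:4, r5:15, r6:6, r7:13}
[1] bne  r4, r3, L6  →  {r0:0, r1:4, r2:4, r3:15, r4:4, r5:15, r6:6, r7:13}  ⟨branch taken⟩
[2] andi  r3, r3, 0  →  {r0:0, r1:4, r2:4, r3:0, r4:4, r5:15, r6:6, r7:13}
[6] ori   r2, r4, 5  →  {r0:0, r1:4, r2:5, r3:0, r4:4, r5:15, r6:6, r7:13}
[7] add  r6, r1, r1  →  {r0:0, r1:4, r2:5, r3:0, r4:4, r5:15, r6:8, r7:13}
[8] slti  r1, r1, 10  →  {r0:0, r1:1, r2:5, r3:0, r4:4, r5:15, r6:8, r7:13}

r0=0 r1=1 r2=5 r3=0 r4=4 r5=15 r6=8 r7=13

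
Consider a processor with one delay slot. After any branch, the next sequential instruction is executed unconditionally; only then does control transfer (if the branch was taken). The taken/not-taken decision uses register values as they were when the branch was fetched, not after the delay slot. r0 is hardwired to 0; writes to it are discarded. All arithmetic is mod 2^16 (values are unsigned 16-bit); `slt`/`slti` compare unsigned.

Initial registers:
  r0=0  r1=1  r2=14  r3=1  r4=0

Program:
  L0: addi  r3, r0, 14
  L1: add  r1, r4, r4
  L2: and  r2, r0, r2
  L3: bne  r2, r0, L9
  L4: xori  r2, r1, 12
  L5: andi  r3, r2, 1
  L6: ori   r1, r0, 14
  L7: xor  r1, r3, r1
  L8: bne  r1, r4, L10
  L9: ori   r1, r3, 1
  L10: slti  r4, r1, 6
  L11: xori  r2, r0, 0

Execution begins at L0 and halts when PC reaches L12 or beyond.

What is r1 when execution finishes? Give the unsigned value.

1

[0] addi  r3, r0, 14  →  {r0:0, r1:1, r2:14, r3:14, r4:0}
[1] add  r1, r4, r4  →  {r0:0, r1:0, r2:14, r3:14, r4:0}
[2] and  r2, r0, r2  →  {r0:0, r1:0, r2:0, r3:14, r4:0}
[3] bne  r2, r0, L9  →  {r0:0, r1:0, r2:0, r3:14, r4:0}  ⟨branch fallthrough⟩
[4] xori  r2, r1, 12  →  {r0:0, r1:0, r2:12, r3:14, r4:0}
[5] andi  r3, r2, 1  →  {r0:0, r1:0, r2:12, r3:0, r4:0}
[6] ori   r1, r0, 14  →  {r0:0, r1:14, r2:12, r3:0, r4:0}
[7] xor  r1, r3, r1  →  {r0:0, r1:14, r2:12, r3:0, r4:0}
[8] bne  r1, r4, L10  →  {r0:0, r1:14, r2:12, r3:0, r4:0}  ⟨branch taken⟩
[9] ori   r1, r3, 1  →  {r0:0, r1:1, r2:12, r3:0, r4:0}
[10] slti  r4, r1, 6  →  {r0:0, r1:1, r2:12, r3:0, r4:1}
[11] xori  r2, r0, 0  →  {r0:0, r1:1, r2:0, r3:0, r4:1}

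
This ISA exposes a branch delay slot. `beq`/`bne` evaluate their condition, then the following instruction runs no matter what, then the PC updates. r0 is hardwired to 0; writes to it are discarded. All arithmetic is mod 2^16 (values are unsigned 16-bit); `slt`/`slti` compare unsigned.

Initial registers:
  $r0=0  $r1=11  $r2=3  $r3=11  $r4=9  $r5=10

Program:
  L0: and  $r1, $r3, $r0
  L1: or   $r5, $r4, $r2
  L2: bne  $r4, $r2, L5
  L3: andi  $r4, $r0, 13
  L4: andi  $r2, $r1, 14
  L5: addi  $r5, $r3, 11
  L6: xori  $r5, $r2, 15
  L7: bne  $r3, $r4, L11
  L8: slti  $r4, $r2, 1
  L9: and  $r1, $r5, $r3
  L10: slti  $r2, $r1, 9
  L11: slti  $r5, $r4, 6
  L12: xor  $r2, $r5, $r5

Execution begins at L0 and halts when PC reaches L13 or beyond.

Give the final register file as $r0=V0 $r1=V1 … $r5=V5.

PC=0  and  $r1, $r3, $r0     | $r0=0 $r1=0 $r2=3 $r3=11 $r4=9 $r5=10
PC=1  or   $r5, $r4, $r2     | $r0=0 $r1=0 $r2=3 $r3=11 $r4=9 $r5=11
PC=2  bne  $r4, $r2, L5      | $r0=0 $r1=0 $r2=3 $r3=11 $r4=9 $r5=11  [TAKEN]
PC=3  andi  $r4, $r0, 13     | $r0=0 $r1=0 $r2=3 $r3=11 $r4=0 $r5=11
PC=5  addi  $r5, $r3, 11     | $r0=0 $r1=0 $r2=3 $r3=11 $r4=0 $r5=22
PC=6  xori  $r5, $r2, 15     | $r0=0 $r1=0 $r2=3 $r3=11 $r4=0 $r5=12
PC=7  bne  $r3, $r4, L11     | $r0=0 $r1=0 $r2=3 $r3=11 $r4=0 $r5=12  [TAKEN]
PC=8  slti  $r4, $r2, 1      | $r0=0 $r1=0 $r2=3 $r3=11 $r4=0 $r5=12
PC=11 slti  $r5, $r4, 6      | $r0=0 $r1=0 $r2=3 $r3=11 $r4=0 $r5=1
PC=12 xor  $r2, $r5, $r5     | $r0=0 $r1=0 $r2=0 $r3=11 $r4=0 $r5=1

$r0=0 $r1=0 $r2=0 $r3=11 $r4=0 $r5=1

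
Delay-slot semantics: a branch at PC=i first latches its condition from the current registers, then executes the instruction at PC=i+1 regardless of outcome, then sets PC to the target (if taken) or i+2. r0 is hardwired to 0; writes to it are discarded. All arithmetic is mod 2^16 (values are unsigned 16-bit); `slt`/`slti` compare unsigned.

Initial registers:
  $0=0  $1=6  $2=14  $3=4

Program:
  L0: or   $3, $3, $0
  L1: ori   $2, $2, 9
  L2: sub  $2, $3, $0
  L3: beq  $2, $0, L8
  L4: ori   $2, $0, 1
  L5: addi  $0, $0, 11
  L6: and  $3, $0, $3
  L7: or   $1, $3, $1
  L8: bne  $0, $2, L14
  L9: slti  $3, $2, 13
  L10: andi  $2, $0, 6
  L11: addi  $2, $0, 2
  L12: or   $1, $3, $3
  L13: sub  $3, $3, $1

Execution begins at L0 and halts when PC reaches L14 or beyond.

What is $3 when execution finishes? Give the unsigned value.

1

[0] or   $3, $3, $0  →  {$0:0, $1:6, $2:14, $3:4}
[1] ori   $2, $2, 9  →  {$0:0, $1:6, $2:15, $3:4}
[2] sub  $2, $3, $0  →  {$0:0, $1:6, $2:4, $3:4}
[3] beq  $2, $0, L8  →  {$0:0, $1:6, $2:4, $3:4}  ⟨branch fallthrough⟩
[4] ori   $2, $0, 1  →  {$0:0, $1:6, $2:1, $3:4}
[5] addi  $0, $0, 11  →  {$0:0, $1:6, $2:1, $3:4}
[6] and  $3, $0, $3  →  {$0:0, $1:6, $2:1, $3:0}
[7] or   $1, $3, $1  →  {$0:0, $1:6, $2:1, $3:0}
[8] bne  $0, $2, L14  →  {$0:0, $1:6, $2:1, $3:0}  ⟨branch taken⟩
[9] slti  $3, $2, 13  →  {$0:0, $1:6, $2:1, $3:1}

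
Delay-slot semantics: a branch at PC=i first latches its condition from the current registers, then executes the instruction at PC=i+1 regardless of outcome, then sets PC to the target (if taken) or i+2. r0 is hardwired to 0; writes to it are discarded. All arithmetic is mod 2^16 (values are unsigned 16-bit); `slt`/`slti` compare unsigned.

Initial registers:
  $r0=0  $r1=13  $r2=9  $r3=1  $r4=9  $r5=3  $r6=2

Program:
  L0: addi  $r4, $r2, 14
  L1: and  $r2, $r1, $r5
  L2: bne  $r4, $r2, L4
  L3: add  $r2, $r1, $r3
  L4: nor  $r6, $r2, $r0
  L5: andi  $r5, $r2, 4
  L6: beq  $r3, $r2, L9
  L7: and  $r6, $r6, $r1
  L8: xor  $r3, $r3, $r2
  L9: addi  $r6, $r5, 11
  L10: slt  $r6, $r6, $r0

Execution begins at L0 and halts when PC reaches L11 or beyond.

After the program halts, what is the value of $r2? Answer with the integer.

#0 addi  $r4, $r2, 14 ; 0/13/9/1/23/3/2
#1 and  $r2, $r1, $r5 ; 0/13/1/1/23/3/2
#2 bne  $r4, $r2, L4 ; 0/13/1/1/23/3/2 ; →target
#3 add  $r2, $r1, $r3 ; 0/13/14/1/23/3/2
#4 nor  $r6, $r2, $r0 ; 0/13/14/1/23/3/65521
#5 andi  $r5, $r2, 4 ; 0/13/14/1/23/4/65521
#6 beq  $r3, $r2, L9 ; 0/13/14/1/23/4/65521 ; →fallthru
#7 and  $r6, $r6, $r1 ; 0/13/14/1/23/4/1
#8 xor  $r3, $r3, $r2 ; 0/13/14/15/23/4/1
#9 addi  $r6, $r5, 11 ; 0/13/14/15/23/4/15
#10 slt  $r6, $r6, $r0 ; 0/13/14/15/23/4/0

14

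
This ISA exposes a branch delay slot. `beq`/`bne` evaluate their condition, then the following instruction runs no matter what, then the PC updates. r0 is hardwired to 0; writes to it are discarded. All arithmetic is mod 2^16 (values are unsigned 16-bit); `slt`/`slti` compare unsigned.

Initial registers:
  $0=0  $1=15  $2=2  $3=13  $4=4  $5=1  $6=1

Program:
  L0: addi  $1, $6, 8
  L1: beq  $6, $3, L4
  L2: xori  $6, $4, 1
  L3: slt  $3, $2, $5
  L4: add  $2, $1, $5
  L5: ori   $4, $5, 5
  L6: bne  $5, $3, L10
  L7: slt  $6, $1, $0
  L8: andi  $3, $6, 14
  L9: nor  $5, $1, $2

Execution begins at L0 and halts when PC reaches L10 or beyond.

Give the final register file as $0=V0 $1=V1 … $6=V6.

  step pc=0: addi  $1, $6, 8  regs=(0,9,2,13,4,1,1)
  step pc=1: beq  $6, $3, L4  cond=F  regs=(0,9,2,13,4,1,1)
  step pc=2: xori  $6, $4, 1  regs=(0,9,2,13,4,1,5)
  step pc=3: slt  $3, $2, $5  regs=(0,9,2,0,4,1,5)
  step pc=4: add  $2, $1, $5  regs=(0,9,10,0,4,1,5)
  step pc=5: ori   $4, $5, 5  regs=(0,9,10,0,5,1,5)
  step pc=6: bne  $5, $3, L10  cond=T  regs=(0,9,10,0,5,1,5)
  step pc=7: slt  $6, $1, $0  regs=(0,9,10,0,5,1,0)

$0=0 $1=9 $2=10 $3=0 $4=5 $5=1 $6=0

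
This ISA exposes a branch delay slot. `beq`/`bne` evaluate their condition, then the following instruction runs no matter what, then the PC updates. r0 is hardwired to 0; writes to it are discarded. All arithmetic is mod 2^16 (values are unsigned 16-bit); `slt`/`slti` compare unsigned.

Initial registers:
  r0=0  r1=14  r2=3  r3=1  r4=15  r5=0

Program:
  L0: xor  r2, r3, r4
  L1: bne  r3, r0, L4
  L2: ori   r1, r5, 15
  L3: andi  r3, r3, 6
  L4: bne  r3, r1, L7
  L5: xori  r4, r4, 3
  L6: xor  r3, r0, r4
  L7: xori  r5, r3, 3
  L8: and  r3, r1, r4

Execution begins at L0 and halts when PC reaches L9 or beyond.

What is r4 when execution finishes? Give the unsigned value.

12

PC=0  xor  r2, r3, r4        | r0=0 r1=14 r2=14 r3=1 r4=15 r5=0
PC=1  bne  r3, r0, L4        | r0=0 r1=14 r2=14 r3=1 r4=15 r5=0  [TAKEN]
PC=2  ori   r1, r5, 15       | r0=0 r1=15 r2=14 r3=1 r4=15 r5=0
PC=4  bne  r3, r1, L7        | r0=0 r1=15 r2=14 r3=1 r4=15 r5=0  [TAKEN]
PC=5  xori  r4, r4, 3        | r0=0 r1=15 r2=14 r3=1 r4=12 r5=0
PC=7  xori  r5, r3, 3        | r0=0 r1=15 r2=14 r3=1 r4=12 r5=2
PC=8  and  r3, r1, r4        | r0=0 r1=15 r2=14 r3=12 r4=12 r5=2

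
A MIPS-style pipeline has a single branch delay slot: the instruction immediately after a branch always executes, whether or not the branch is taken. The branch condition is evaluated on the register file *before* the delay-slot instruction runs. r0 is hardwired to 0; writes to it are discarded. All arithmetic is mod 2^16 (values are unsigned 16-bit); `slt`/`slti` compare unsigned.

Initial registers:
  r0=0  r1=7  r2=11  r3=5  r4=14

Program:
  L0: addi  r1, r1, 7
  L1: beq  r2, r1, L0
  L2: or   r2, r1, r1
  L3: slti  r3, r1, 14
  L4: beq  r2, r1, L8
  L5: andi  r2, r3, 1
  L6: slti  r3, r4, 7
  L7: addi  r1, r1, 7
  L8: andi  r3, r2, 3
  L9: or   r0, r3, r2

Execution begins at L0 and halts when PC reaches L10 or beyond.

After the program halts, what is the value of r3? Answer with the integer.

0

PC=0  addi  r1, r1, 7        | r0=0 r1=14 r2=11 r3=5 r4=14
PC=1  beq  r2, r1, L0        | r0=0 r1=14 r2=11 r3=5 r4=14  [not taken]
PC=2  or   r2, r1, r1        | r0=0 r1=14 r2=14 r3=5 r4=14
PC=3  slti  r3, r1, 14       | r0=0 r1=14 r2=14 r3=0 r4=14
PC=4  beq  r2, r1, L8        | r0=0 r1=14 r2=14 r3=0 r4=14  [TAKEN]
PC=5  andi  r2, r3, 1        | r0=0 r1=14 r2=0 r3=0 r4=14
PC=8  andi  r3, r2, 3        | r0=0 r1=14 r2=0 r3=0 r4=14
PC=9  or   r0, r3, r2        | r0=0 r1=14 r2=0 r3=0 r4=14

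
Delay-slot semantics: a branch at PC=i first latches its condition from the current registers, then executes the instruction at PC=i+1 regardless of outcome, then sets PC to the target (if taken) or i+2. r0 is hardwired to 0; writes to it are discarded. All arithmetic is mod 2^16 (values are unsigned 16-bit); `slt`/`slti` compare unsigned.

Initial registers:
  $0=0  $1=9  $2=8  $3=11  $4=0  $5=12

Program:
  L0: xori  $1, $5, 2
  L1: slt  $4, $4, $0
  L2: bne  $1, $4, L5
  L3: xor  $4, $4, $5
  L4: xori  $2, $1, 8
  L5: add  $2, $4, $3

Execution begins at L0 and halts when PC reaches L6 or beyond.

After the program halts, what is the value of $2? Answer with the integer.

23

[0] xori  $1, $5, 2  →  {$0:0, $1:14, $2:8, $3:11, $4:0, $5:12}
[1] slt  $4, $4, $0  →  {$0:0, $1:14, $2:8, $3:11, $4:0, $5:12}
[2] bne  $1, $4, L5  →  {$0:0, $1:14, $2:8, $3:11, $4:0, $5:12}  ⟨branch taken⟩
[3] xor  $4, $4, $5  →  {$0:0, $1:14, $2:8, $3:11, $4:12, $5:12}
[5] add  $2, $4, $3  →  {$0:0, $1:14, $2:23, $3:11, $4:12, $5:12}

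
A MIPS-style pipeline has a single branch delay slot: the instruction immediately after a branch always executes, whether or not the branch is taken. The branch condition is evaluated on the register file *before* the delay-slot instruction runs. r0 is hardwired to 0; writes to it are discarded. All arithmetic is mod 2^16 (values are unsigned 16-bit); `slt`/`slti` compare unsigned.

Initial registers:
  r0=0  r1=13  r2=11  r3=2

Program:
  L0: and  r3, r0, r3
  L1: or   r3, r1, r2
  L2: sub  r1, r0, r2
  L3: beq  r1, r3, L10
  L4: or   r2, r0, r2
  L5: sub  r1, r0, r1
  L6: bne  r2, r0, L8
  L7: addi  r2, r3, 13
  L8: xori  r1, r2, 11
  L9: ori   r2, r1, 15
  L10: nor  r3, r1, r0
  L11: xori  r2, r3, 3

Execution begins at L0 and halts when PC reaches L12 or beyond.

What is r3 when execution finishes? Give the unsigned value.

PC=0  and  r3, r0, r3        | r0=0 r1=13 r2=11 r3=0
PC=1  or   r3, r1, r2        | r0=0 r1=13 r2=11 r3=15
PC=2  sub  r1, r0, r2        | r0=0 r1=65525 r2=11 r3=15
PC=3  beq  r1, r3, L10       | r0=0 r1=65525 r2=11 r3=15  [not taken]
PC=4  or   r2, r0, r2        | r0=0 r1=65525 r2=11 r3=15
PC=5  sub  r1, r0, r1        | r0=0 r1=11 r2=11 r3=15
PC=6  bne  r2, r0, L8        | r0=0 r1=11 r2=11 r3=15  [TAKEN]
PC=7  addi  r2, r3, 13       | r0=0 r1=11 r2=28 r3=15
PC=8  xori  r1, r2, 11       | r0=0 r1=23 r2=28 r3=15
PC=9  ori   r2, r1, 15       | r0=0 r1=23 r2=31 r3=15
PC=10 nor  r3, r1, r0        | r0=0 r1=23 r2=31 r3=65512
PC=11 xori  r2, r3, 3        | r0=0 r1=23 r2=65515 r3=65512

65512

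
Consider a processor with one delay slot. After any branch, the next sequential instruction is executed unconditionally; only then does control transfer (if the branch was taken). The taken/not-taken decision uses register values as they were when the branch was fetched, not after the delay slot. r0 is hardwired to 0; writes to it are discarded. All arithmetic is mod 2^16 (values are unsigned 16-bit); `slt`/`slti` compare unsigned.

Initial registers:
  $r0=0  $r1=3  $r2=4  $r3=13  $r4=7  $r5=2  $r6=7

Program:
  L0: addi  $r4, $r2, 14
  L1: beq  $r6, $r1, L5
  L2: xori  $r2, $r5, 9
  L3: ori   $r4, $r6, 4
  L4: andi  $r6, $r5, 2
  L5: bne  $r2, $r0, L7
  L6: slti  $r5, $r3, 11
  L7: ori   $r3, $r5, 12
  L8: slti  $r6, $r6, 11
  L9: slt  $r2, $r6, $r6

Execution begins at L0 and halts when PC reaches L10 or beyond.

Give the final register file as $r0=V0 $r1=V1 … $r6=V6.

[0] addi  $r4, $r2, 14  →  {$r0:0, $r1:3, $r2:4, $r3:13, $r4:18, $r5:2, $r6:7}
[1] beq  $r6, $r1, L5  →  {$r0:0, $r1:3, $r2:4, $r3:13, $r4:18, $r5:2, $r6:7}  ⟨branch fallthrough⟩
[2] xori  $r2, $r5, 9  →  {$r0:0, $r1:3, $r2:11, $r3:13, $r4:18, $r5:2, $r6:7}
[3] ori   $r4, $r6, 4  →  {$r0:0, $r1:3, $r2:11, $r3:13, $r4:7, $r5:2, $r6:7}
[4] andi  $r6, $r5, 2  →  {$r0:0, $r1:3, $r2:11, $r3:13, $r4:7, $r5:2, $r6:2}
[5] bne  $r2, $r0, L7  →  {$r0:0, $r1:3, $r2:11, $r3:13, $r4:7, $r5:2, $r6:2}  ⟨branch taken⟩
[6] slti  $r5, $r3, 11  →  {$r0:0, $r1:3, $r2:11, $r3:13, $r4:7, $r5:0, $r6:2}
[7] ori   $r3, $r5, 12  →  {$r0:0, $r1:3, $r2:11, $r3:12, $r4:7, $r5:0, $r6:2}
[8] slti  $r6, $r6, 11  →  {$r0:0, $r1:3, $r2:11, $r3:12, $r4:7, $r5:0, $r6:1}
[9] slt  $r2, $r6, $r6  →  {$r0:0, $r1:3, $r2:0, $r3:12, $r4:7, $r5:0, $r6:1}

$r0=0 $r1=3 $r2=0 $r3=12 $r4=7 $r5=0 $r6=1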